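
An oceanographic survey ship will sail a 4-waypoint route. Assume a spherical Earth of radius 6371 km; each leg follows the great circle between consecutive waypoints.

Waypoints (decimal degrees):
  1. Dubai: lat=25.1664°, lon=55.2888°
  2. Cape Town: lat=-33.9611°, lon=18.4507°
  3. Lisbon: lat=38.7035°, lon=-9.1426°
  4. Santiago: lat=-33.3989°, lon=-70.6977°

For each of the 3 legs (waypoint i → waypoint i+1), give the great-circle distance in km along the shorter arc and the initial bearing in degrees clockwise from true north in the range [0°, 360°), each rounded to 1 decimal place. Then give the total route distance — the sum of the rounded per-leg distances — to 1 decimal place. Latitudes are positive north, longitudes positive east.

Leg 1: dist=7639.2 km, bearing=212.3°
Leg 2: dist=8566.0 km, bearing=338.2°
Leg 3: dist=10223.4 km, bearing=227.3°
Total: 26428.6 km

Leg 1: φ1=0.4392365, φ2=-0.5927330, Δφ=-1.0319696, Δλ=-0.6429461 rad; a=sin²(Δφ/2)+cosφ1·cosφ2·sin²(Δλ/2)=0.3183789813; c=2·atan2(√a, √(1-a))=1.199051063; dist=6371·c=7639.154 ≈ 7639.2 km; running total=7639.2 km
Leg 1 bearing: y=sinΔλ·cosφ2=-0.49728190, x=cosφ1·sinφ2-sinφ1·cosφ2·cosΔλ=-0.78788701; θ=atan2(y, x)=-147.7416° <0 so +360° → 212.2584° ≈ 212.3°
Leg 2: φ1=-0.5927330, φ2=0.6755035, Δφ=1.2682365, Δλ=-0.4815939 rad; a=sin²(Δφ/2)+cosφ1·cosφ2·sin²(Δλ/2)=0.3878286506; c=2·atan2(√a, √(1-a))=1.344527837; dist=6371·c=8565.987 ≈ 8566.0 km; running total=16205.2 km
Leg 2 bearing: y=sinΔλ·cosφ2=-0.36147174, x=cosφ1·sinφ2-sinφ1·cosφ2·cosΔλ=0.90499090; θ=atan2(y, x)=-21.7728° <0 so +360° → 338.2272° ≈ 338.2°
Leg 3: φ1=0.6755035, φ2=-0.5829208, Δφ=-1.2584243, Δλ=-1.0743392 rad; a=sin²(Δφ/2)+cosφ1·cosφ2·sin²(Δλ/2)=0.5169369867; c=2·atan2(√a, √(1-a))=1.604676782; dist=6371·c=10223.396 ≈ 10223.4 km; running total=26428.6 km
Leg 3 bearing: y=sinΔλ·cosφ2=-0.73407063, x=cosφ1·sinφ2-sinφ1·cosφ2·cosΔλ=-0.67822774; θ=atan2(y, x)=-132.7357° <0 so +360° → 227.2643° ≈ 227.3°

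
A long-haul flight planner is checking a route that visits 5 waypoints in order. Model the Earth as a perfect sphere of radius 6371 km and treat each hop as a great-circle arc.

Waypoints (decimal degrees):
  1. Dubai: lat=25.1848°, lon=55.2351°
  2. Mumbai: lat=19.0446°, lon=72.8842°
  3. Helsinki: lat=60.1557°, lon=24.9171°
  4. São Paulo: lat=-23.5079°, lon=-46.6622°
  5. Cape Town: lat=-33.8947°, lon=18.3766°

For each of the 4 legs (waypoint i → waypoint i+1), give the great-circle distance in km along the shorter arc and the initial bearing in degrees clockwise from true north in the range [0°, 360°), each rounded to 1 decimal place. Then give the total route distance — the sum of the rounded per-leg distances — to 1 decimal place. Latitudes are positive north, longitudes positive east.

Leg 1: φ1=0.4395577, φ2=0.3323910, Δφ=-0.1071667, Δλ=0.3080349 rad; a=sin²(Δφ/2)+cosφ1·cosφ2·sin²(Δλ/2)=0.0229999421; c=2·atan2(√a, √(1-a))=0.304489540; dist=6371·c=1939.903 ≈ 1939.9 km; running total=1939.9 km
Leg 1 bearing: y=sinΔλ·cosφ2=0.28659166, x=cosφ1·sinφ2-sinφ1·cosφ2·cosΔλ=-0.08802840; θ=atan2(y, x)=107.0747° ≈ 107.1°
Leg 2: φ1=0.3323910, φ2=1.0499150, Δφ=0.7175241, Δλ=-0.8371838 rad; a=sin²(Δφ/2)+cosφ1·cosφ2·sin²(Δλ/2)=0.2010031375; c=2·atan2(√a, √(1-a))=0.929800710; dist=6371·c=5923.760 ≈ 5923.8 km; running total=7863.7 km
Leg 2 bearing: y=sinΔλ·cosφ2=-0.36963085, x=cosφ1·sinφ2-sinφ1·cosφ2·cosΔλ=0.71117968; θ=atan2(y, x)=-27.4629° <0 so +360° → 332.5371° ≈ 332.5°
Leg 3: φ1=1.0499150, φ2=-0.4102903, Δφ=-1.4602053, Δλ=-1.2492945 rad; a=sin²(Δφ/2)+cosφ1·cosφ2·sin²(Δλ/2)=0.6008882151; c=2·atan2(√a, √(1-a))=1.773967646; dist=6371·c=11301.948 ≈ 11301.9 km; running total=19165.6 km
Leg 3 bearing: y=sinΔλ·cosφ2=-0.87001950, x=cosφ1·sinφ2-sinφ1·cosφ2·cosΔλ=-0.44983591; θ=atan2(y, x)=-117.3408° <0 so +360° → 242.6592° ≈ 242.7°
Leg 4: φ1=-0.4102903, φ2=-0.5915741, Δφ=-0.1812839, Δλ=1.1351412 rad; a=sin²(Δφ/2)+cosφ1·cosφ2·sin²(Δλ/2)=0.2281707370; c=2·atan2(√a, √(1-a))=0.996006353; dist=6371·c=6345.556 ≈ 6345.6 km; running total=25511.2 km
Leg 4 bearing: y=sinΔλ·cosφ2=0.75253074, x=cosφ1·sinφ2-sinφ1·cosφ2·cosΔλ=-0.37166234; θ=atan2(y, x)=116.2840° ≈ 116.3°

Leg 1: dist=1939.9 km, bearing=107.1°
Leg 2: dist=5923.8 km, bearing=332.5°
Leg 3: dist=11301.9 km, bearing=242.7°
Leg 4: dist=6345.6 km, bearing=116.3°
Total: 25511.2 km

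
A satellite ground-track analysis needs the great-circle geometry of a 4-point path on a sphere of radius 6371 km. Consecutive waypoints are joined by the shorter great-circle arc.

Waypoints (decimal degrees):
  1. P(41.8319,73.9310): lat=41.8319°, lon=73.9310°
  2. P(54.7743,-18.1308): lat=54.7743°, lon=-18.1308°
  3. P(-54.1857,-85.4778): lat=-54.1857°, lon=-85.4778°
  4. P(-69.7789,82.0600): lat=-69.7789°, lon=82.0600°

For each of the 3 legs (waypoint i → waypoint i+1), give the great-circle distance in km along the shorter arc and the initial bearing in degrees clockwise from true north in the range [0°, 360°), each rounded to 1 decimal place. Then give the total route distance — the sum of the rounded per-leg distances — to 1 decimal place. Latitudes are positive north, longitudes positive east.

Leg 1: φ1=0.7301044, φ2=0.9559919, Δφ=0.2258875, Δλ=-1.6067815 rad; a=sin²(Δφ/2)+cosφ1·cosφ2·sin²(Δλ/2)=0.2353210200; c=2·atan2(√a, √(1-a))=1.012952707; dist=6371·c=6453.522 ≈ 6453.5 km; running total=6453.5 km
Leg 1 bearing: y=sinΔλ·cosφ2=-0.57642537, x=cosφ1·sinφ2-sinφ1·cosφ2·cosΔλ=0.62250618; θ=atan2(y, x)=-42.7989° <0 so +360° → 317.2011° ≈ 317.2°
Leg 2: φ1=0.9559919, φ2=-0.9457189, Δφ=-1.9017108, Δλ=-1.1754269 rad; a=sin²(Δφ/2)+cosφ1·cosφ2·sin²(Δλ/2)=0.7662161042; c=2·atan2(√a, √(1-a))=2.132267650; dist=6371·c=13584.677 ≈ 13584.7 km; running total=20038.2 km
Leg 2 bearing: y=sinΔλ·cosφ2=-0.54001752, x=cosφ1·sinφ2-sinφ1·cosφ2·cosΔλ=-0.65184125; θ=atan2(y, x)=-140.3600° <0 so +360° → 219.6400° ≈ 219.6°
Leg 3: φ1=-0.9457189, φ2=-1.2178716, Δφ=-0.2721527, Δλ=2.9240862 rad; a=sin²(Δφ/2)+cosφ1·cosφ2·sin²(Δλ/2)=0.2182769809; c=2·atan2(√a, √(1-a))=0.972245244; dist=6371·c=6194.174 ≈ 6194.2 km; running total=26232.4 km
Leg 3 bearing: y=sinΔλ·cosφ2=0.07458836, x=cosφ1·sinφ2-sinφ1·cosφ2·cosΔλ=-0.82277891; θ=atan2(y, x)=174.8201° ≈ 174.8°

Leg 1: dist=6453.5 km, bearing=317.2°
Leg 2: dist=13584.7 km, bearing=219.6°
Leg 3: dist=6194.2 km, bearing=174.8°
Total: 26232.4 km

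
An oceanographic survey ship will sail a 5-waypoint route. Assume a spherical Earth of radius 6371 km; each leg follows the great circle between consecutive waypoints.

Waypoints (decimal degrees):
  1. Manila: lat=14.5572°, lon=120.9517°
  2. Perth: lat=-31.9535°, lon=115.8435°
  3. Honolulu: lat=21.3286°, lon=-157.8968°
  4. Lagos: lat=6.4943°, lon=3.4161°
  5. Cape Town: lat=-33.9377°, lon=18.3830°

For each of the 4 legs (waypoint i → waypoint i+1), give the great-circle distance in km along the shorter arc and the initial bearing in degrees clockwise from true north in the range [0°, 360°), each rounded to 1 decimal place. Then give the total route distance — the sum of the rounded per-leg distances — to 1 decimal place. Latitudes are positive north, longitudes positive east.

Leg 1: dist=5200.3 km, bearing=186.0°
Leg 2: dist=10908.4 km, bearing=69.9°
Leg 3: dist=16309.9 km, bearing=35.4°
Leg 4: dist=4764.0 km, bearing=161.6°
Total: 37182.6 km

Leg 1: φ1=0.2540711, φ2=-0.5576938, Δφ=-0.8117649, Δλ=-0.0891549 rad; a=sin²(Δφ/2)+cosφ1·cosφ2·sin²(Δλ/2)=0.1575212948; c=2·atan2(√a, √(1-a))=0.816251085; dist=6371·c=5200.336 ≈ 5200.3 km; running total=5200.3 km
Leg 1 bearing: y=sinΔλ·cosφ2=-0.07554580, x=cosφ1·sinφ2-sinφ1·cosφ2·cosΔλ=-0.72465590; θ=atan2(y, x)=-174.0484° <0 so +360° → 185.9516° ≈ 186.0°
Leg 2: φ1=-0.5576938, φ2=0.3722543, Δφ=0.9299481, Δλ=-4.7776695 rad; a=sin²(Δφ/2)+cosφ1·cosφ2·sin²(Δλ/2)=0.5704655007; c=2·atan2(√a, √(1-a))=1.712198066; dist=6371·c=10908.414 ≈ 10908.4 km; running total=16108.7 km
Leg 2 bearing: y=sinΔλ·cosφ2=0.92952566, x=cosφ1·sinφ2-sinφ1·cosφ2·cosΔλ=0.34076459; θ=atan2(y, x)=69.8670° ≈ 69.9°
Leg 3: φ1=0.3722543, φ2=0.1133469, Δφ=-0.2589074, Δλ=2.8154412 rad; a=sin²(Δφ/2)+cosφ1·cosφ2·sin²(Δλ/2)=0.9178013442; c=2·atan2(√a, √(1-a))=2.560025323; dist=6371·c=16309.921 ≈ 16309.9 km; running total=32418.6 km
Leg 3 bearing: y=sinΔλ·cosφ2=0.31834375, x=cosφ1·sinφ2-sinφ1·cosφ2·cosΔλ=0.44768896; θ=atan2(y, x)=35.4160° ≈ 35.4°
Leg 4: φ1=0.1133469, φ2=-0.5923246, Δφ=-0.7056715, Δλ=0.2612217 rad; a=sin²(Δφ/2)+cosφ1·cosφ2·sin²(Δλ/2)=0.1333943696; c=2·atan2(√a, √(1-a))=0.747763885; dist=6371·c=4764.004 ≈ 4764.0 km; running total=37182.6 km
Leg 4 bearing: y=sinΔλ·cosφ2=0.21426496, x=cosφ1·sinφ2-sinφ1·cosφ2·cosΔλ=-0.64536174; θ=atan2(y, x)=161.6334° ≈ 161.6°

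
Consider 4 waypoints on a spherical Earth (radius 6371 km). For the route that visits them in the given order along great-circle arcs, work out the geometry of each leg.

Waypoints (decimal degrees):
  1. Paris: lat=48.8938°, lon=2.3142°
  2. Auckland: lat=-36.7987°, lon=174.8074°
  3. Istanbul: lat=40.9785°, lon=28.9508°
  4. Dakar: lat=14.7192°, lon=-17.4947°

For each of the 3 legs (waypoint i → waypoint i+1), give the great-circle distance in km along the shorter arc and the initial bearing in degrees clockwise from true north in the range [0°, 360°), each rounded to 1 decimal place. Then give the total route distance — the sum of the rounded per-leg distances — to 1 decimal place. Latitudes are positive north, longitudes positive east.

Leg 1: dist=18539.3 km, bearing=27.1°
Leg 2: dist=17042.9 km, bearing=289.6°
Leg 3: dist=5332.1 km, bearing=250.7°
Total: 40914.3 km

Leg 1: φ1=0.8533578, φ2=-0.6422585, Δφ=-1.4956163, Δλ=3.0105743 rad; a=sin²(Δφ/2)+cosφ1·cosφ2·sin²(Δλ/2)=0.9866445518; c=2·atan2(√a, √(1-a))=2.909943511; dist=6371·c=18539.250 ≈ 18539.3 km; running total=18539.3 km
Leg 1 bearing: y=sinΔλ·cosφ2=0.10461241, x=cosφ1·sinφ2-sinφ1·cosφ2·cosΔλ=0.20436380; θ=atan2(y, x)=27.1076° ≈ 27.1°
Leg 2: φ1=-0.6422585, φ2=0.7152097, Δφ=1.3574682, Δλ=-2.5456779 rad; a=sin²(Δφ/2)+cosφ1·cosφ2·sin²(Δλ/2)=0.9465706008; c=2·atan2(√a, √(1-a))=2.675077702; dist=6371·c=17042.920 ≈ 17042.9 km; running total=35582.2 km
Leg 2 bearing: y=sinΔλ·cosφ2=-0.42373102, x=cosφ1·sinφ2-sinφ1·cosφ2·cosΔλ=0.15083373; θ=atan2(y, x)=-70.4060° <0 so +360° → 289.5940° ≈ 289.6°
Leg 3: φ1=0.7152097, φ2=0.2568985, Δφ=-0.4583112, Δλ=-0.8106269 rad; a=sin²(Δφ/2)+cosφ1·cosφ2·sin²(Δλ/2)=0.1651263791; c=2·atan2(√a, √(1-a))=0.836927966; dist=6371·c=5332.068 ≈ 5332.1 km; running total=40914.3 km
Leg 3 bearing: y=sinΔλ·cosφ2=-0.70093592, x=cosφ1·sinφ2-sinφ1·cosφ2·cosΔλ=-0.24520903; θ=atan2(y, x)=-109.2814° <0 so +360° → 250.7186° ≈ 250.7°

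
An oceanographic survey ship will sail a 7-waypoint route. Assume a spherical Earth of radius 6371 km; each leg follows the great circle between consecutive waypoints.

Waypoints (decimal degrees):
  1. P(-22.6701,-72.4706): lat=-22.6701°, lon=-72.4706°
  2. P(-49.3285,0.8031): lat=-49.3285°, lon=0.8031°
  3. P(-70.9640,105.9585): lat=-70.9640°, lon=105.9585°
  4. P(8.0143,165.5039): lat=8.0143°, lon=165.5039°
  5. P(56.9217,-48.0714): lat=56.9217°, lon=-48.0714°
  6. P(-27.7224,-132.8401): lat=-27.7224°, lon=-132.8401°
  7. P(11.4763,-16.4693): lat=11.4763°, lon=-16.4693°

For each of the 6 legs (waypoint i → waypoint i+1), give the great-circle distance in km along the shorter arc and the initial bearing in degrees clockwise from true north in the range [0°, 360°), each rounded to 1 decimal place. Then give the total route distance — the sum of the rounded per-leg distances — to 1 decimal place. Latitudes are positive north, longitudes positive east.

Leg 1: dist=6923.4 km, bearing=135.2°
Leg 2: dist=5403.3 km, bearing=155.2°
Leg 3: dist=9804.2 km, bearing=58.7°
Leg 4: dist=12173.5 km, bearing=18.7°
Leg 5: dist=12256.7 km, bearing=250.0°
Leg 6: dist=13181.9 km, bearing=91.7°
Total: 59743.0 km

Leg 1: φ1=-0.3956679, φ2=-0.8609447, Δφ=-0.4652769, Δλ=1.2788673 rad; a=sin²(Δφ/2)+cosφ1·cosφ2·sin²(Δλ/2)=0.2672986954; c=2·atan2(√a, √(1-a))=1.086706895; dist=6371·c=6923.410 ≈ 6923.4 km; running total=6923.4 km
Leg 1 bearing: y=sinΔλ·cosφ2=0.62414721, x=cosφ1·sinφ2-sinφ1·cosφ2·cosΔλ=-0.62756727; θ=atan2(y, x)=135.1565° ≈ 135.2°
Leg 2: φ1=-0.8609447, φ2=-1.2385555, Δφ=-0.3776107, Δλ=1.8353080 rad; a=sin²(Δφ/2)+cosφ1·cosφ2·sin²(Δλ/2)=0.1692958062; c=2·atan2(√a, √(1-a))=0.848101332; dist=6371·c=5403.254 ≈ 5403.3 km; running total=12326.7 km
Leg 2 bearing: y=sinΔλ·cosφ2=0.31481835, x=cosφ1·sinφ2-sinφ1·cosφ2·cosΔλ=-0.68075572; θ=atan2(y, x)=155.1816° ≈ 155.2°
Leg 3: φ1=-1.2385555, φ2=0.1398759, Δφ=1.3784314, Δλ=1.0392633 rad; a=sin²(Δφ/2)+cosφ1·cosφ2·sin²(Δλ/2)=0.4840467048; c=2·atan2(√a, √(1-a))=1.538884320; dist=6371·c=9804.232 ≈ 9804.2 km; running total=22130.9 km
Leg 3 bearing: y=sinΔλ·cosφ2=0.85361186, x=cosφ1·sinφ2-sinφ1·cosφ2·cosΔλ=0.51993150; θ=atan2(y, x)=58.6546° ≈ 58.7°
Leg 4: φ1=0.1398759, φ2=0.9934711, Δφ=0.8535952, Δλ=-3.7275922 rad; a=sin²(Δφ/2)+cosφ1·cosφ2·sin²(Δλ/2)=0.6667304194; c=2·atan2(√a, √(1-a))=1.910768480; dist=6371·c=12173.506 ≈ 12173.5 km; running total=34304.4 km
Leg 4 bearing: y=sinΔλ·cosφ2=0.30183661, x=cosφ1·sinφ2-sinφ1·cosφ2·cosΔλ=0.89313970; θ=atan2(y, x)=18.6727° ≈ 18.7°
Leg 5: φ1=0.9934711, φ2=-0.4838472, Δφ=-1.4773182, Δλ=-1.4794929 rad; a=sin²(Δφ/2)+cosφ1·cosφ2·sin²(Δλ/2)=0.6728712006; c=2·atan2(√a, √(1-a))=1.923826191; dist=6371·c=12256.697 ≈ 12256.7 km; running total=46561.1 km
Leg 5 bearing: y=sinΔλ·cosφ2=-0.88152469, x=cosφ1·sinφ2-sinφ1·cosφ2·cosΔλ=-0.32152203; θ=atan2(y, x)=-110.0386° <0 so +360° → 249.9614° ≈ 250.0°
Leg 6: φ1=-0.4838472, φ2=0.2002992, Δφ=0.6841464, Δλ=2.0310536 rad; a=sin²(Δφ/2)+cosφ1·cosφ2·sin²(Δλ/2)=0.7389430794; c=2·atan2(√a, √(1-a))=2.069043052; dist=6371·c=13181.873 ≈ 13181.9 km; running total=59743.0 km
Leg 6 bearing: y=sinΔλ·cosφ2=0.87802583, x=cosφ1·sinφ2-sinφ1·cosφ2·cosΔλ=-0.02637155; θ=atan2(y, x)=91.7204° ≈ 91.7°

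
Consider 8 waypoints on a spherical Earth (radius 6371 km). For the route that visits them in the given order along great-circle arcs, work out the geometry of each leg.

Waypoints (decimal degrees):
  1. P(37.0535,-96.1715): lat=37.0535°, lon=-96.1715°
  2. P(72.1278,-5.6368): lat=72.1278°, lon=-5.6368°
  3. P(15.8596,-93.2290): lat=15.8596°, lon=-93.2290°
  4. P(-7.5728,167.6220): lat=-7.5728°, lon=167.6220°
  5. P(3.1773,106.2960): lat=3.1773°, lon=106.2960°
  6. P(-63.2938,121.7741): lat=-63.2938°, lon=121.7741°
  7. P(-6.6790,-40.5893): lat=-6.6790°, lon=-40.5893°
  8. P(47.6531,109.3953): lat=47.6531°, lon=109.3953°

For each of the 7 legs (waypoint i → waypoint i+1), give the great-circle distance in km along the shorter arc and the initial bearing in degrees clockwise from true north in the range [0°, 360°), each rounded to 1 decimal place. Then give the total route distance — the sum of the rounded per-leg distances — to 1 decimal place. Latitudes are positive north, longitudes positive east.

Leg 1: dist=6134.2 km, bearing=22.0°
Leg 2: dist=8249.2 km, bearing=272.7°
Leg 3: dist=11210.1 km, bearing=265.1°
Leg 4: dist=6907.5 km, bearing=277.7°
Leg 5: dist=7503.9 km, bearing=172.5°
Leg 6: dist=12092.8 km, bearing=198.5°
Leg 7: dist=14644.8 km, bearing=26.8°
Total: 66742.5 km

Leg 1: φ1=0.6467056, φ2=1.2588676, Δφ=0.6121620, Δλ=1.5801286 rad; a=sin²(Δφ/2)+cosφ1·cosφ2·sin²(Δλ/2)=0.2144013451; c=2·atan2(√a, √(1-a))=0.962832523; dist=6371·c=6134.206 ≈ 6134.2 km; running total=6134.2 km
Leg 1 bearing: y=sinΔλ·cosφ2=0.30688150, x=cosφ1·sinφ2-sinφ1·cosφ2·cosΔλ=0.76128666; θ=atan2(y, x)=21.9548° ≈ 22.0°
Leg 2: φ1=1.2588676, φ2=0.2768022, Δφ=-0.9820654, Δλ=-1.5287723 rad; a=sin²(Δφ/2)+cosφ1·cosφ2·sin²(Δλ/2)=0.3637521074; c=2·atan2(√a, √(1-a))=1.294810296; dist=6371·c=8249.236 ≈ 8249.2 km; running total=14383.4 km
Leg 2 bearing: y=sinΔλ·cosφ2=-0.96108497, x=cosφ1·sinφ2-sinφ1·cosφ2·cosΔλ=0.04540624; θ=atan2(y, x)=-87.2951° <0 so +360° → 272.7049° ≈ 272.7°
Leg 3: φ1=0.2768022, φ2=-0.1321703, Δφ=-0.4089725, Δλ=4.5527088 rad; a=sin²(Δφ/2)+cosφ1·cosφ2·sin²(Δλ/2)=0.5938152365; c=2·atan2(√a, √(1-a))=1.759545543; dist=6371·c=11210.065 ≈ 11210.1 km; running total=25593.5 km
Leg 3 bearing: y=sinΔλ·cosφ2=-0.97866736, x=cosφ1·sinφ2-sinφ1·cosφ2·cosΔλ=-0.08369592; θ=atan2(y, x)=-94.8881° <0 so +360° → 265.1119° ≈ 265.1°
Leg 4: φ1=-0.1321703, φ2=0.0554543, Δφ=0.1876246, Δλ=-1.0703406 rad; a=sin²(Δφ/2)+cosφ1·cosφ2·sin²(Δλ/2)=0.2661975138; c=2·atan2(√a, √(1-a))=1.084216995; dist=6371·c=6907.546 ≈ 6907.5 km; running total=32501.0 km
Leg 4 bearing: y=sinΔλ·cosφ2=-0.87601531, x=cosφ1·sinφ2-sinφ1·cosφ2·cosΔλ=0.11807950; θ=atan2(y, x)=-82.3233° <0 so +360° → 277.6767° ≈ 277.7°
Leg 5: φ1=0.0554543, φ2=-1.1046852, Δφ=-1.1601396, Δλ=0.2701438 rad; a=sin²(Δφ/2)+cosφ1·cosφ2·sin²(Δλ/2)=0.3085312657; c=2·atan2(√a, √(1-a))=1.177822263; dist=6371·c=7503.906 ≈ 7503.9 km; running total=40004.9 km
Leg 5 bearing: y=sinΔλ·cosφ2=0.11993557, x=cosφ1·sinφ2-sinφ1·cosφ2·cosΔλ=-0.91595543; θ=atan2(y, x)=172.5401° ≈ 172.5°
Leg 6: φ1=-1.1046852, φ2=-0.1165705, Δφ=0.9881147, Δλ=-2.8337759 rad; a=sin²(Δφ/2)+cosφ1·cosφ2·sin²(Δλ/2)=0.6607429122; c=2·atan2(√a, √(1-a))=1.898094519; dist=6371·c=12092.760 ≈ 12092.8 km; running total=52097.7 km
Leg 6 bearing: y=sinΔλ·cosφ2=-0.30092251, x=cosφ1·sinφ2-sinφ1·cosφ2·cosΔλ=-0.89782655; θ=atan2(y, x)=-161.4705° <0 so +360° → 198.5295° ≈ 198.5°
Leg 7: φ1=-0.1165705, φ2=0.8317035, Δφ=0.9482740, Δλ=2.6177251 rad; a=sin²(Δφ/2)+cosφ1·cosφ2·sin²(Δλ/2)=0.8326404758; c=2·atan2(√a, √(1-a))=2.298666393; dist=6371·c=14644.804 ≈ 14644.8 km; running total=66742.5 km
Leg 7 bearing: y=sinΔλ·cosφ2=0.33696565, x=cosφ1·sinφ2-sinφ1·cosφ2·cosΔλ=0.66622474; θ=atan2(y, x)=26.8295° ≈ 26.8°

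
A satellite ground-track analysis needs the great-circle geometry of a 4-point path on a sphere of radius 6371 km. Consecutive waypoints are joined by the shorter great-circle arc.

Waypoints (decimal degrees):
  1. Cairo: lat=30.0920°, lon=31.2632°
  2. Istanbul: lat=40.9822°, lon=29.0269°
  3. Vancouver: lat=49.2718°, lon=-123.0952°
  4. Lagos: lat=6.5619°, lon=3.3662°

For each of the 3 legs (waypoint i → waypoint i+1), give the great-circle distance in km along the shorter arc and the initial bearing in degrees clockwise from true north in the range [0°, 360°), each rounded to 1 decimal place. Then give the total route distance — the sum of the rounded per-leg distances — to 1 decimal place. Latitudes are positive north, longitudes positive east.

Leg 1: φ1=0.5252045, φ2=0.7152743, Δφ=0.1900698, Δλ=-0.0390308 rad; a=sin²(Δφ/2)+cosφ1·cosφ2·sin²(Δλ/2)=0.0092532069; c=2·atan2(√a, √(1-a))=0.192685123; dist=6371·c=1227.597 ≈ 1227.6 km; running total=1227.6 km
Leg 1 bearing: y=sinΔλ·cosφ2=-0.02945739, x=cosφ1·sinφ2-sinφ1·cosφ2·cosΔλ=0.18921576; θ=atan2(y, x)=-8.8489° <0 so +360° → 351.1511° ≈ 351.2°
Leg 2: φ1=0.7152743, φ2=0.8599551, Δφ=0.1446808, Δλ=-2.6550315 rad; a=sin²(Δφ/2)+cosφ1·cosφ2·sin²(Δλ/2)=0.4692017063; c=2·atan2(√a, √(1-a))=1.509160722; dist=6371·c=9614.863 ≈ 9614.9 km; running total=10842.5 km
Leg 2 bearing: y=sinΔλ·cosφ2=-0.30508841, x=cosφ1·sinφ2-sinφ1·cosφ2·cosΔλ=0.95032990; θ=atan2(y, x)=-17.7984° <0 so +360° → 342.2016° ≈ 342.2°
Leg 3: φ1=0.8599551, φ2=0.1145268, Δφ=-0.7454284, Δλ=2.2071678 rad; a=sin²(Δφ/2)+cosφ1·cosφ2·sin²(Δλ/2)=0.6493054954; c=2·atan2(√a, √(1-a))=1.874033236; dist=6371·c=11939.466 ≈ 11939.5 km; running total=22782.0 km
Leg 3 bearing: y=sinΔλ·cosφ2=0.79898870, x=cosφ1·sinφ2-sinφ1·cosφ2·cosΔλ=0.52196603; θ=atan2(y, x)=56.8441° ≈ 56.8°

Leg 1: dist=1227.6 km, bearing=351.2°
Leg 2: dist=9614.9 km, bearing=342.2°
Leg 3: dist=11939.5 km, bearing=56.8°
Total: 22782.0 km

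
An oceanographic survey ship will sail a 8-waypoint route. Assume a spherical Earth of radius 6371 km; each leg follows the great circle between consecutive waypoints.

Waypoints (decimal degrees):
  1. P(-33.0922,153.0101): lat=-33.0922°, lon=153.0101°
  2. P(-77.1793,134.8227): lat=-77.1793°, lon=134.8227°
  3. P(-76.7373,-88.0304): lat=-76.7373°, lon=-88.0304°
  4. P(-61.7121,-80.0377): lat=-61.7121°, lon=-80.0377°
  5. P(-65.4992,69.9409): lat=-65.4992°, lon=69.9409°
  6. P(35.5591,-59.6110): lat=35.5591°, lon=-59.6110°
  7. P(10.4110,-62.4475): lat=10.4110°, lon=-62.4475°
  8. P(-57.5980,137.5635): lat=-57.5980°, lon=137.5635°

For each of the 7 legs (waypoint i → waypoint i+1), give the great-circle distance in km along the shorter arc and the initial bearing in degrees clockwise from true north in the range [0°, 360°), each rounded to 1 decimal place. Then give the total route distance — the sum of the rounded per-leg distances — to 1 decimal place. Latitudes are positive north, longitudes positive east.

Leg 1: dist=4986.7 km, bearing=185.6°
Leg 2: dist=2696.8 km, bearing=157.7°
Leg 3: dist=1696.5 km, bearing=14.5°
Leg 4: dist=5656.2 km, bearing=164.5°
Leg 5: dist=15353.1 km, bearing=249.8°
Leg 6: dist=2811.0 km, bearing=186.5°
Leg 7: dist=14497.1 km, bearing=193.9°
Total: 47697.4 km

Leg 1: φ1=-0.5775678, φ2=-1.3470329, Δφ=-0.7694651, Δλ=-0.3174300 rad; a=sin²(Δφ/2)+cosφ1·cosφ2·sin²(Δλ/2)=0.1455024076; c=2·atan2(√a, √(1-a))=0.782723979; dist=6371·c=4986.734 ≈ 4986.7 km; running total=4986.7 km
Leg 1 bearing: y=sinΔλ·cosφ2=-0.06926101, x=cosφ1·sinφ2-sinφ1·cosφ2·cosΔλ=-0.70180392; θ=atan2(y, x)=-174.3637° <0 so +360° → 185.6363° ≈ 185.6°
Leg 2: φ1=-1.3470329, φ2=-1.3393185, Δφ=0.0077144, Δλ=-3.8895203 rad; a=sin²(Δφ/2)+cosφ1·cosφ2·sin²(Δλ/2)=0.0441288746; c=2·atan2(√a, √(1-a))=0.423290532; dist=6371·c=2696.784 ≈ 2696.8 km; running total=7683.5 km
Leg 2 bearing: y=sinΔλ·cosφ2=0.15603074, x=cosφ1·sinφ2-sinφ1·cosφ2·cosΔλ=-0.37997431; θ=atan2(y, x)=157.6752° ≈ 157.7°
Leg 3: φ1=-1.3393185, φ2=-1.0770793, Δφ=0.2622392, Δλ=0.1394989 rad; a=sin²(Δφ/2)+cosφ1·cosφ2·sin²(Δλ/2)=0.0176221192; c=2·atan2(√a, √(1-a))=0.266282679; dist=6371·c=1696.487 ≈ 1696.5 km; running total=9380.0 km
Leg 3 bearing: y=sinΔλ·cosφ2=0.06589465, x=cosφ1·sinφ2-sinφ1·cosφ2·cosΔλ=0.25476306; θ=atan2(y, x)=14.5018° ≈ 14.5°
Leg 4: φ1=-1.0770793, φ2=-1.1431767, Δφ=-0.0660974, Δλ=2.6176204 rad; a=sin²(Δφ/2)+cosφ1·cosφ2·sin²(Δλ/2)=0.1844385255; c=2·atan2(√a, √(1-a))=0.887796275; dist=6371·c=5656.150 ≈ 5656.2 km; running total=15036.2 km
Leg 4 bearing: y=sinΔλ·cosφ2=0.20748710, x=cosφ1·sinφ2-sinφ1·cosφ2·cosΔλ=-0.74741750; θ=atan2(y, x)=164.4851° ≈ 164.5°
Leg 5: φ1=-1.1431767, φ2=0.6206234, Δφ=1.7638001, Δλ=-2.2611072 rad; a=sin²(Δφ/2)+cosφ1·cosφ2·sin²(Δλ/2)=0.8720035490; c=2·atan2(√a, √(1-a))=2.409843938; dist=6371·c=15353.116 ≈ 15353.1 km; running total=30389.3 km
Leg 5 bearing: y=sinΔλ·cosφ2=-0.62726003, x=cosφ1·sinφ2-sinφ1·cosφ2·cosΔλ=-0.23021357; θ=atan2(y, x)=-110.1539° <0 so +360° → 249.8461° ≈ 249.8°
Leg 6: φ1=0.6206234, φ2=0.1817062, Δφ=-0.4389171, Δλ=-0.0495063 rad; a=sin²(Δφ/2)+cosφ1·cosφ2·sin²(Δλ/2)=0.0478839677; c=2·atan2(√a, √(1-a))=0.441218313; dist=6371·c=2811.002 ≈ 2811.0 km; running total=33200.3 km
Leg 6 bearing: y=sinΔλ·cosφ2=-0.04867135, x=cosφ1·sinφ2-sinφ1·cosφ2·cosΔλ=-0.42425873; θ=atan2(y, x)=-173.4556° <0 so +360° → 186.5444° ≈ 186.5°
Leg 7: φ1=0.1817062, φ2=-1.0052747, Δφ=-1.1869810, Δλ=3.4908505 rad; a=sin²(Δφ/2)+cosφ1·cosφ2·sin²(Δλ/2)=0.8238945441; c=2·atan2(√a, √(1-a))=2.275475024; dist=6371·c=14497.051 ≈ 14497.1 km; running total=47697.4 km
Leg 7 bearing: y=sinΔλ·cosφ2=-0.18337031, x=cosφ1·sinφ2-sinφ1·cosφ2·cosΔλ=-0.73942182; θ=atan2(y, x)=-166.0721° <0 so +360° → 193.9279° ≈ 193.9°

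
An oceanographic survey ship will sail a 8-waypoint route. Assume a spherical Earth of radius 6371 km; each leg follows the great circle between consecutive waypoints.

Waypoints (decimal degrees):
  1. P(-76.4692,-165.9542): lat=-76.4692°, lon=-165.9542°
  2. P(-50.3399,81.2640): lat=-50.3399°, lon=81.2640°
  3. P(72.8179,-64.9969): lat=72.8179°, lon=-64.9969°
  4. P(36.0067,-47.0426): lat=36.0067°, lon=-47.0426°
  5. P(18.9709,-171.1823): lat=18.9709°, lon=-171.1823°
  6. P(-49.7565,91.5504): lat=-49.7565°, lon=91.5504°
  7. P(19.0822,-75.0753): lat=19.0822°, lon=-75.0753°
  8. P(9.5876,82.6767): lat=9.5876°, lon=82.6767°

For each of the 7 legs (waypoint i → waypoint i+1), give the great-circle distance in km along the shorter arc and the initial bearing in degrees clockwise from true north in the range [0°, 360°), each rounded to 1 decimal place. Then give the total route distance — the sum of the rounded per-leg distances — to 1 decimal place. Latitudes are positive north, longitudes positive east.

Leg 1: φ1=-1.3346393, φ2=-0.8785970, Δφ=0.4560423, Δλ=4.3147716 rad; a=sin²(Δφ/2)+cosφ1·cosφ2·sin²(Δλ/2)=0.1546728714; c=2·atan2(√a, √(1-a))=0.808402976; dist=6371·c=5150.335 ≈ 5150.3 km; running total=5150.3 km
Leg 1 bearing: y=sinΔλ·cosφ2=-0.58844097, x=cosφ1·sinφ2-sinφ1·cosφ2·cosΔλ=-0.42039734; θ=atan2(y, x)=-125.5430° <0 so +360° → 234.4570° ≈ 234.5°
Leg 2: φ1=-0.8785970, φ2=1.2709121, Δφ=2.1495091, Δλ=-2.5527343 rad; a=sin²(Δφ/2)+cosφ1·cosφ2·sin²(Δλ/2)=0.9461358202; c=2·atan2(√a, √(1-a))=2.673148080; dist=6371·c=17030.626 ≈ 17030.6 km; running total=22180.9 km
Leg 2 bearing: y=sinΔλ·cosφ2=-0.16407405, x=cosφ1·sinφ2-sinφ1·cosφ2·cosΔλ=0.42063170; θ=atan2(y, x)=-21.3091° <0 so +360° → 338.6909° ≈ 338.7°
Leg 3: φ1=1.2709121, φ2=0.6284355, Δφ=-0.6424766, Δλ=0.3133616 rad; a=sin²(Δφ/2)+cosφ1·cosφ2·sin²(Δλ/2)=0.1055114940; c=2·atan2(√a, √(1-a))=0.661654072; dist=6371·c=4215.398 ≈ 4215.4 km; running total=26396.3 km
Leg 3 bearing: y=sinΔλ·cosφ2=0.24936503, x=cosφ1·sinφ2-sinφ1·cosφ2·cosΔλ=-0.56154462; θ=atan2(y, x)=156.0554° ≈ 156.1°
Leg 4: φ1=0.6284355, φ2=0.3311047, Δφ=-0.2973308, Δλ=-2.1666465 rad; a=sin²(Δφ/2)+cosφ1·cosφ2·sin²(Δλ/2)=0.6191101157; c=2·atan2(√a, √(1-a))=1.811329240; dist=6371·c=11539.979 ≈ 11540.0 km; running total=37936.3 km
Leg 4 bearing: y=sinΔλ·cosφ2=-0.78271570, x=cosφ1·sinφ2-sinφ1·cosφ2·cosΔλ=0.57498457; θ=atan2(y, x)=-53.6989° <0 so +360° → 306.3011° ≈ 306.3°
Leg 5: φ1=0.3311047, φ2=-0.8684147, Δφ=-1.1995194, Δλ=4.5855507 rad; a=sin²(Δφ/2)+cosφ1·cosφ2·sin²(Δλ/2)=0.6627126743; c=2·atan2(√a, √(1-a))=1.902257854; dist=6371·c=12119.285 ≈ 12119.3 km; running total=50055.6 km
Leg 5 bearing: y=sinΔλ·cosφ2=-0.64084764, x=cosφ1·sinφ2-sinφ1·cosφ2·cosΔλ=-0.69527882; θ=atan2(y, x)=-137.3328° <0 so +360° → 222.6672° ≈ 222.7°
Leg 6: φ1=-0.8684147, φ2=0.3330472, Δφ=1.2014620, Δλ=-2.9081671 rad; a=sin²(Δφ/2)+cosφ1·cosφ2·sin²(Δλ/2)=0.9217616174; c=2·atan2(√a, √(1-a))=2.574605974; dist=6371·c=16402.815 ≈ 16402.8 km; running total=66458.4 km
Leg 6 bearing: y=sinΔλ·cosφ2=-0.21860109, x=cosφ1·sinφ2-sinφ1·cosφ2·cosΔλ=-0.49059363; θ=atan2(y, x)=-155.9830° <0 so +360° → 204.0170° ≈ 204.0°
Leg 7: φ1=0.3330472, φ2=0.1673352, Δφ=-0.1657120, Δλ=2.7532918 rad; a=sin²(Δφ/2)+cosφ1·cosφ2·sin²(Δλ/2)=0.9040131928; c=2·atan2(√a, √(1-a))=2.511590748; dist=6371·c=16001.345 ≈ 16001.3 km; running total=82459.7 km
Leg 7 bearing: y=sinΔλ·cosφ2=0.37332784, x=cosφ1·sinφ2-sinφ1·cosφ2·cosΔλ=0.45576275; θ=atan2(y, x)=39.3219° ≈ 39.3°

Leg 1: dist=5150.3 km, bearing=234.5°
Leg 2: dist=17030.6 km, bearing=338.7°
Leg 3: dist=4215.4 km, bearing=156.1°
Leg 4: dist=11540.0 km, bearing=306.3°
Leg 5: dist=12119.3 km, bearing=222.7°
Leg 6: dist=16402.8 km, bearing=204.0°
Leg 7: dist=16001.3 km, bearing=39.3°
Total: 82459.7 km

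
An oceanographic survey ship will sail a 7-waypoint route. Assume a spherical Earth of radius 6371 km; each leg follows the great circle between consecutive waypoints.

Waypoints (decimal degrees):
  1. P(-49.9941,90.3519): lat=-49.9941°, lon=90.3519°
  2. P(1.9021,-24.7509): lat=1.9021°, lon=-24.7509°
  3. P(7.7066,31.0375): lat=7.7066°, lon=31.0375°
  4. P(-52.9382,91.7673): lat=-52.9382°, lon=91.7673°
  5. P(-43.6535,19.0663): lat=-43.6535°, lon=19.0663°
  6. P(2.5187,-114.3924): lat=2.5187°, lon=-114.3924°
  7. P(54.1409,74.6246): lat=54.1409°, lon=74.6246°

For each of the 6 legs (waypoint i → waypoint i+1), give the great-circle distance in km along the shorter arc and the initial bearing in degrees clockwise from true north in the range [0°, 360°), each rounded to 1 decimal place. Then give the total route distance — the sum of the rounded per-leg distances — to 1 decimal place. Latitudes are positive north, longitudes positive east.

Leg 1: φ1=-0.8725617, φ2=0.0331979, Δφ=0.9057596, Δλ=-2.0089228 rad; a=sin²(Δφ/2)+cosφ1·cosφ2·sin²(Δλ/2)=0.6490029861; c=2·atan2(√a, √(1-a))=1.873399357; dist=6371·c=11935.427 ≈ 11935.4 km; running total=11935.4 km
Leg 1 bearing: y=sinΔλ·cosφ2=-0.90504911, x=cosφ1·sinφ2-sinφ1·cosφ2·cosΔλ=-0.30344447; θ=atan2(y, x)=-108.5352° <0 so +360° → 251.4648° ≈ 251.5°
Leg 2: φ1=0.0331979, φ2=0.1345055, Δφ=0.1013076, Δλ=0.9736913 rad; a=sin²(Δφ/2)+cosφ1·cosφ2·sin²(Δλ/2)=0.2193417692; c=2·atan2(√a, √(1-a))=0.974820688; dist=6371·c=6210.583 ≈ 6210.6 km; running total=18146.0 km
Leg 2 bearing: y=sinΔλ·cosφ2=0.81949740, x=cosφ1·sinφ2-sinφ1·cosφ2·cosΔλ=0.11553289; θ=atan2(y, x)=81.9753° ≈ 82.0°
Leg 3: φ1=0.1345055, φ2=-0.9239459, Δφ=-1.0584514, Δλ=1.0599350 rad; a=sin²(Δφ/2)+cosφ1·cosφ2·sin²(Δλ/2)=0.4075029826; c=2·atan2(√a, √(1-a))=1.384730535; dist=6371·c=8822.118 ≈ 8822.1 km; running total=26968.1 km
Leg 3 bearing: y=sinΔλ·cosφ2=0.52572863, x=cosφ1·sinφ2-sinφ1·cosφ2·cosΔλ=-0.83029309; θ=atan2(y, x)=147.6586° ≈ 147.7°
Leg 4: φ1=-0.9239459, φ2=-0.7618973, Δφ=0.1620486, Δλ=-1.2688718 rad; a=sin²(Δφ/2)+cosφ1·cosφ2·sin²(Δλ/2)=0.1597450402; c=2·atan2(√a, √(1-a))=0.822338008; dist=6371·c=5239.115 ≈ 5239.1 km; running total=32207.2 km
Leg 4 bearing: y=sinΔλ·cosφ2=-0.69079956, x=cosφ1·sinφ2-sinφ1·cosφ2·cosΔλ=-0.24434038; θ=atan2(y, x)=-109.4790° <0 so +360° → 250.5210° ≈ 250.5°
Leg 5: φ1=-0.7618973, φ2=0.0439596, Δφ=0.8058569, Δλ=-2.3292937 rad; a=sin²(Δφ/2)+cosφ1·cosφ2·sin²(Δλ/2)=0.7637598361; c=2·atan2(√a, √(1-a))=2.126474634; dist=6371·c=13547.770 ≈ 13547.8 km; running total=45755.0 km
Leg 5 bearing: y=sinΔλ·cosφ2=-0.72516912, x=cosφ1·sinφ2-sinφ1·cosφ2·cosΔλ=-0.44255253; θ=atan2(y, x)=-121.3947° <0 so +360° → 238.6053° ≈ 238.6°
Leg 6: φ1=0.0439596, φ2=0.9449370, Δφ=0.9009774, Δλ=3.2989690 rad; a=sin²(Δφ/2)+cosφ1·cosφ2·sin²(Δλ/2)=0.7711898514; c=2·atan2(√a, √(1-a))=2.144063384; dist=6371·c=13659.828 ≈ 13659.8 km; running total=59414.8 km
Leg 6 bearing: y=sinΔλ·cosφ2=-0.09181003, x=cosφ1·sinφ2-sinφ1·cosφ2·cosΔλ=0.83510190; θ=atan2(y, x)=-6.2738° <0 so +360° → 353.7262° ≈ 353.7°

Leg 1: dist=11935.4 km, bearing=251.5°
Leg 2: dist=6210.6 km, bearing=82.0°
Leg 3: dist=8822.1 km, bearing=147.7°
Leg 4: dist=5239.1 km, bearing=250.5°
Leg 5: dist=13547.8 km, bearing=238.6°
Leg 6: dist=13659.8 km, bearing=353.7°
Total: 59414.8 km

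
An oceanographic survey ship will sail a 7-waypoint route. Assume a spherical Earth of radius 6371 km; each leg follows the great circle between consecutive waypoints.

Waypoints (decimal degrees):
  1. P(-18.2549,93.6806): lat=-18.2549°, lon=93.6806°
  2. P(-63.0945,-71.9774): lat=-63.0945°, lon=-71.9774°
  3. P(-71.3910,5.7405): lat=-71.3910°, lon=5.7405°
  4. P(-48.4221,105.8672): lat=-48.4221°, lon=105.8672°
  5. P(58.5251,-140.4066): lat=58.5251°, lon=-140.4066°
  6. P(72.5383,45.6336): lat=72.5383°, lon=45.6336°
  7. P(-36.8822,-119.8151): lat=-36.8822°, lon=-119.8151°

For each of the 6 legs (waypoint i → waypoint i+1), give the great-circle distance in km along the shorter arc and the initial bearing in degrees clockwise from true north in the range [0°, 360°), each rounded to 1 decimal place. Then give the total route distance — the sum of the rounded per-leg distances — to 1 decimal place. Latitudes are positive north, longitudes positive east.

Leg 1: φ1=-0.3186081, φ2=-1.1012068, Δφ=-0.7825987, Δλ=-2.8912775 rad; a=sin²(Δφ/2)+cosφ1·cosφ2·sin²(Δλ/2)=0.5685076021; c=2·atan2(√a, √(1-a))=1.708243895; dist=6371·c=10883.222 ≈ 10883.2 km; running total=10883.2 km
Leg 1 bearing: y=sinΔλ·cosφ2=-0.11209348, x=cosφ1·sinφ2-sinφ1·cosφ2·cosΔλ=-0.98420622; θ=atan2(y, x)=-173.5025° <0 so +360° → 186.4975° ≈ 186.5°
Leg 2: φ1=-1.1012068, φ2=-1.2460080, Δφ=-0.1448012, Δλ=1.3564332 rad; a=sin²(Δφ/2)+cosφ1·cosφ2·sin²(Δλ/2)=0.0620750976; c=2·atan2(√a, √(1-a))=0.503602367; dist=6371·c=3208.451 ≈ 3208.5 km; running total=14091.7 km
Leg 2 bearing: y=sinΔλ·cosφ2=0.31180446, x=cosφ1·sinφ2-sinφ1·cosφ2·cosΔλ=-0.36832743; θ=atan2(y, x)=139.7507° ≈ 139.8°
Leg 3: φ1=-1.2460080, φ2=-0.8451251, Δφ=0.4008829, Δλ=1.7475406 rad; a=sin²(Δφ/2)+cosφ1·cosφ2·sin²(Δλ/2)=0.1641451881; c=2·atan2(√a, √(1-a))=0.834282185; dist=6371·c=5315.212 ≈ 5315.2 km; running total=19406.9 km
Leg 3 bearing: y=sinΔλ·cosφ2=0.65329915, x=cosφ1·sinφ2-sinφ1·cosφ2·cosΔλ=-0.34929416; θ=atan2(y, x)=118.1317° ≈ 118.1°
Leg 4: φ1=-0.8451251, φ2=1.0214557, Δφ=1.8665808, Δλ=-4.2982887 rad; a=sin²(Δφ/2)+cosφ1·cosφ2·sin²(Δλ/2)=0.8887064346; c=2·atan2(√a, √(1-a))=2.461338477; dist=6371·c=15681.187 ≈ 15681.2 km; running total=35088.1 km
Leg 4 bearing: y=sinΔλ·cosφ2=0.47799431, x=cosφ1·sinφ2-sinφ1·cosφ2·cosΔλ=0.40884065; θ=atan2(y, x)=49.4588° ≈ 49.5°
Leg 5: φ1=1.0214557, φ2=1.2660322, Δφ=0.2445765, Δλ=3.2470140 rad; a=sin²(Δφ/2)+cosφ1·cosφ2·sin²(Δλ/2)=0.1711182285; c=2·atan2(√a, √(1-a))=0.852950607; dist=6371·c=5434.148 ≈ 5434.1 km; running total=40522.2 km
Leg 5 bearing: y=sinΔλ·cosφ2=-0.03157504, x=cosφ1·sinφ2-sinφ1·cosφ2·cosΔλ=0.75256238; θ=atan2(y, x)=-2.4025° <0 so +360° → 357.5975° ≈ 357.6°
Leg 6: φ1=1.2660322, φ2=-0.6437158, Δφ=-1.9097480, Δλ=-2.8876246 rad; a=sin²(Δφ/2)+cosφ1·cosφ2·sin²(Δλ/2)=0.9024157125; c=2·atan2(√a, √(1-a))=2.506187707; dist=6371·c=15966.922 ≈ 15966.9 km; running total=56489.1 km
Leg 6 bearing: y=sinΔλ·cosφ2=-0.20096502, x=cosφ1·sinφ2-sinφ1·cosφ2·cosΔλ=0.55844377; θ=atan2(y, x)=-19.7921° <0 so +360° → 340.2079° ≈ 340.2°

Leg 1: dist=10883.2 km, bearing=186.5°
Leg 2: dist=3208.5 km, bearing=139.8°
Leg 3: dist=5315.2 km, bearing=118.1°
Leg 4: dist=15681.2 km, bearing=49.5°
Leg 5: dist=5434.1 km, bearing=357.6°
Leg 6: dist=15966.9 km, bearing=340.2°
Total: 56489.1 km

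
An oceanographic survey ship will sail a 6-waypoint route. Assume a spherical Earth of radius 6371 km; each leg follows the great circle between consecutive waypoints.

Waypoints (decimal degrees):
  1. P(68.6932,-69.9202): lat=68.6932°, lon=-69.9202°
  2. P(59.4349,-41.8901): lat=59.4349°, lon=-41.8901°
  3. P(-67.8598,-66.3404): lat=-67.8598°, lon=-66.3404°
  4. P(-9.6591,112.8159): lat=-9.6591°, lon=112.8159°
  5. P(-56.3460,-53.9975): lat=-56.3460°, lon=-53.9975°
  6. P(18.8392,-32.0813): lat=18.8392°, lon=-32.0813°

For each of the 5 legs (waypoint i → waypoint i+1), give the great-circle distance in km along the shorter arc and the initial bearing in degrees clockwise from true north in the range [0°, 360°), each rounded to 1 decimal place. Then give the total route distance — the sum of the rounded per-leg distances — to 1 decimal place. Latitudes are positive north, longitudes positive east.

Leg 1: φ1=1.1989225, φ2=1.0373347, Δφ=-0.1615878, Δλ=0.4892175 rad; a=sin²(Δφ/2)+cosφ1·cosφ2·sin²(Δλ/2)=0.0173504800; c=2·atan2(√a, √(1-a))=0.264210261; dist=6371·c=1683.284 ≈ 1683.3 km; running total=1683.3 km
Leg 1 bearing: y=sinΔλ·cosφ2=0.23897013, x=cosφ1·sinφ2-sinφ1·cosφ2·cosΔλ=-0.10531402; θ=atan2(y, x)=113.7831° ≈ 113.8°
Leg 2: φ1=1.0373347, φ2=-1.1843769, Δφ=-2.2217116, Δλ=-0.4267382 rad; a=sin²(Δφ/2)+cosφ1·cosφ2·sin²(Δλ/2)=0.8115507955; c=2·atan2(√a, √(1-a))=2.243498310; dist=6371·c=14293.328 ≈ 14293.3 km; running total=15976.6 km
Leg 2 bearing: y=sinΔλ·cosφ2=-0.15598967, x=cosφ1·sinφ2-sinφ1·cosφ2·cosΔλ=-0.76642784; θ=atan2(y, x)=-168.4958° <0 so +360° → 191.5042° ≈ 191.5°
Leg 3: φ1=-1.1843769, φ2=-0.1685831, Δφ=1.0157938, Δλ=3.1268673 rad; a=sin²(Δφ/2)+cosφ1·cosφ2·sin²(Δλ/2)=0.6080386371; c=2·atan2(√a, √(1-a))=1.788591361; dist=6371·c=11395.116 ≈ 11395.1 km; running total=27371.7 km
Leg 3 bearing: y=sinΔλ·cosφ2=0.01451606, x=cosφ1·sinφ2-sinφ1·cosφ2·cosΔλ=-0.97626835; θ=atan2(y, x)=179.1481° ≈ 179.1°
Leg 4: φ1=-0.1685831, φ2=-0.9834232, Δφ=-0.8148401, Δλ=-2.9114431 rad; a=sin²(Δφ/2)+cosφ1·cosφ2·sin²(Δλ/2)=0.6961250562; c=2·atan2(√a, √(1-a))=1.973872798; dist=6371·c=12575.544 ≈ 12575.5 km; running total=39947.2 km
Leg 4 bearing: y=sinΔλ·cosφ2=-0.12642046, x=cosφ1·sinφ2-sinφ1·cosφ2·cosΔλ=-0.91112991; θ=atan2(y, x)=-172.1006° <0 so +360° → 187.8994° ≈ 187.9°
Leg 5: φ1=-0.9834232, φ2=0.3288061, Δφ=1.3122293, Δλ=0.3825098 rad; a=sin²(Δφ/2)+cosφ1·cosφ2·sin²(Δλ/2)=0.3911044416; c=2·atan2(√a, √(1-a))=1.351245641; dist=6371·c=8608.786 ≈ 8608.8 km; running total=48556.0 km
Leg 5 bearing: y=sinΔλ·cosφ2=0.35325456, x=cosφ1·sinφ2-sinφ1·cosφ2·cosΔλ=0.90982319; θ=atan2(y, x)=21.2196° ≈ 21.2°

Leg 1: dist=1683.3 km, bearing=113.8°
Leg 2: dist=14293.3 km, bearing=191.5°
Leg 3: dist=11395.1 km, bearing=179.1°
Leg 4: dist=12575.5 km, bearing=187.9°
Leg 5: dist=8608.8 km, bearing=21.2°
Total: 48556.0 km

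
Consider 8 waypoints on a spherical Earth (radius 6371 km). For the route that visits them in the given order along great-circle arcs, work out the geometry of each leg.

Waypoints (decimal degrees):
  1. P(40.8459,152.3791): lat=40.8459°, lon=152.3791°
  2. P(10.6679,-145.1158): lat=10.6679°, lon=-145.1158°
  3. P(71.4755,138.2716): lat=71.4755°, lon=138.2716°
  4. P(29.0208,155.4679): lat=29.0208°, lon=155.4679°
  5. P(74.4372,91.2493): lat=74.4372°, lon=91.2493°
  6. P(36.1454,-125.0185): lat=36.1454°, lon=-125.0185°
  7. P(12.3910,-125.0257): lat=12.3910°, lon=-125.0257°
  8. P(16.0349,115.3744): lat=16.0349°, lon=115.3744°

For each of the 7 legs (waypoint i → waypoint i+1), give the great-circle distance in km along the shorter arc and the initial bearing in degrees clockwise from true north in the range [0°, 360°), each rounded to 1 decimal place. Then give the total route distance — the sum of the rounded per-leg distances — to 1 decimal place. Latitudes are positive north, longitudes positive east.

Leg 1: dist=6931.5 km, bearing=100.2°
Leg 2: dist=8412.1 km, bearing=341.4°
Leg 3: dist=4836.8 km, bearing=157.9°
Leg 4: dist=6148.3 km, bearing=342.9°
Leg 5: dist=7430.7 km, bearing=31.3°
Leg 6: dist=2641.4 km, bearing=180.0°
Leg 7: dist=12659.9 km, bearing=294.0°
Total: 49060.7 km

Leg 1: φ1=0.7128954, φ2=0.1861900, Δφ=-0.5267055, Δλ=-5.1922655 rad; a=sin²(Δφ/2)+cosφ1·cosφ2·sin²(Δλ/2)=0.2678626400; c=2·atan2(√a, √(1-a))=1.087980777; dist=6371·c=6931.526 ≈ 6931.5 km; running total=6931.5 km
Leg 1 bearing: y=sinΔλ·cosφ2=0.87172071, x=cosφ1·sinφ2-sinφ1·cosφ2·cosΔλ=-0.15669073; θ=atan2(y, x)=100.1900° ≈ 100.2°
Leg 2: φ1=0.1861900, φ2=1.2474828, Δφ=1.0612928, Δλ=4.9460432 rad; a=sin²(Δφ/2)+cosφ1·cosφ2·sin²(Δλ/2)=0.3760929312; c=2·atan2(√a, √(1-a))=1.320372965; dist=6371·c=8412.096 ≈ 8412.1 km; running total=15343.6 km
Leg 2 bearing: y=sinΔλ·cosφ2=-0.30907694, x=cosφ1·sinφ2-sinφ1·cosφ2·cosΔλ=0.91818277; θ=atan2(y, x)=-18.6042° <0 so +360° → 341.3958° ≈ 341.4°
Leg 3: φ1=1.2474828, φ2=0.5065085, Δφ=-0.7409743, Δλ=0.3001321 rad; a=sin²(Δφ/2)+cosφ1·cosφ2·sin²(Δλ/2)=0.1373039962; c=2·atan2(√a, √(1-a))=0.759192603; dist=6371·c=4836.816 ≈ 4836.8 km; running total=20180.4 km
Leg 3 bearing: y=sinΔλ·cosφ2=0.25852608, x=cosφ1·sinφ2-sinφ1·cosφ2·cosΔλ=-0.63794255; θ=atan2(y, x)=157.9398° ≈ 157.9°
Leg 4: φ1=0.5065085, φ2=1.2991742, Δφ=0.7926657, Δλ=-1.1208260 rad; a=sin²(Δφ/2)+cosφ1·cosφ2·sin²(Δλ/2)=0.2153094284; c=2·atan2(√a, √(1-a))=0.965043468; dist=6371·c=6148.292 ≈ 6148.3 km; running total=26328.7 km
Leg 4 bearing: y=sinΔλ·cosφ2=-0.24158840, x=cosφ1·sinφ2-sinφ1·cosφ2·cosΔλ=0.78577361; θ=atan2(y, x)=-17.0902° <0 so +360° → 342.9098° ≈ 342.9°
Leg 5: φ1=1.2991742, φ2=0.6308562, Δφ=-0.6683180, Δλ=-3.7745852 rad; a=sin²(Δφ/2)+cosφ1·cosφ2·sin²(Δλ/2)=0.3032341537; c=2·atan2(√a, √(1-a))=1.166326205; dist=6371·c=7430.664 ≈ 7430.7 km; running total=33759.4 km
Leg 5 bearing: y=sinΔλ·cosφ2=0.47769829, x=cosφ1·sinφ2-sinφ1·cosφ2·cosΔλ=0.78545347; θ=atan2(y, x)=31.3072° ≈ 31.3°
Leg 6: φ1=0.6308562, φ2=0.2162637, Δφ=-0.4145925, Δλ=-0.0001257 rad; a=sin²(Δφ/2)+cosφ1·cosφ2·sin²(Δλ/2)=0.0423597293; c=2·atan2(√a, √(1-a))=0.414592507; dist=6371·c=2641.369 ≈ 2641.4 km; running total=36400.8 km
Leg 6 bearing: y=sinΔλ·cosφ2=-0.00012274, x=cosφ1·sinφ2-sinφ1·cosφ2·cosΔλ=-0.40281697; θ=atan2(y, x)=-179.9825° <0 so +360° → 180.0175° ≈ 180.0°
Leg 7: φ1=0.2162637, φ2=0.2798618, Δφ=0.0635981, Δλ=4.1957733 rad; a=sin²(Δφ/2)+cosφ1·cosφ2·sin²(Δλ/2)=0.7021961499; c=2·atan2(√a, √(1-a))=1.987110606; dist=6371·c=12659.882 ≈ 12659.9 km; running total=49060.7 km
Leg 7 bearing: y=sinΔλ·cosφ2=-0.83566686, x=cosφ1·sinφ2-sinφ1·cosφ2·cosΔλ=0.37165544; θ=atan2(y, x)=-66.0233° <0 so +360° → 293.9767° ≈ 294.0°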